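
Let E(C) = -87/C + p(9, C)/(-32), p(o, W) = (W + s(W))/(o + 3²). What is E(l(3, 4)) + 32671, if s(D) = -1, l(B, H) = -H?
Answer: 18831029/576 ≈ 32693.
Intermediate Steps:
p(o, W) = (-1 + W)/(9 + o) (p(o, W) = (W - 1)/(o + 3²) = (-1 + W)/(o + 9) = (-1 + W)/(9 + o))
E(C) = 1/576 - 87/C - C/576 (E(C) = -87/C + ((-1 + C)/(9 + 9))/(-32) = -87/C + ((-1 + C)/18)*(-1/32) = -87/C + (-1/18 + C/18)*(-1/32) = -87/C + (1/576 - C/576) = 1/576 - 87/C - C/576)
E(l(3, 4)) + 32671 = (-50112 + (-1*4)*(1 - (-1)*4))/(576*((-1*4))) + 32671 = (1/576)*(-50112 - 4*(1 - 1*(-4)))/(-4) + 32671 = (1/576)*(-¼)*(-50112 - 4*(1 + 4)) + 32671 = (1/576)*(-¼)*(-50112 - 4*5) + 32671 = (1/576)*(-¼)*(-50112 - 20) + 32671 = (1/576)*(-¼)*(-50132) + 32671 = 12533/576 + 32671 = 18831029/576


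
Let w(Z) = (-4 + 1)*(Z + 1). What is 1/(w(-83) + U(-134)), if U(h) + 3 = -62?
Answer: 1/181 ≈ 0.0055249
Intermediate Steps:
U(h) = -65 (U(h) = -3 - 62 = -65)
w(Z) = -3 - 3*Z (w(Z) = -3*(1 + Z) = -3 - 3*Z)
1/(w(-83) + U(-134)) = 1/((-3 - 3*(-83)) - 65) = 1/((-3 + 249) - 65) = 1/(246 - 65) = 1/181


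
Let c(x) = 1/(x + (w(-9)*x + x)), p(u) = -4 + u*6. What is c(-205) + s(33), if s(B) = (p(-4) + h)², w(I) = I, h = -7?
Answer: 1757876/1435 ≈ 1225.0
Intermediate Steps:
p(u) = -4 + 6*u
c(x) = -1/(7*x) (c(x) = 1/(x + (-9*x + x)) = 1/(x - 8*x) = 1/(-7*x) = -1/(7*x))
s(B) = 1225 (s(B) = ((-4 + 6*(-4)) - 7)² = ((-4 - 24) - 7)² = (-28 - 7)² = (-35)² = 1225)
c(-205) + s(33) = -⅐/(-205) + 1225 = -⅐*(-1/205) + 1225 = 1/1435 + 1225 = 1757876/1435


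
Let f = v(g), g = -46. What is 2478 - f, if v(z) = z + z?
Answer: 2570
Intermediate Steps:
v(z) = 2*z
f = -92 (f = 2*(-46) = -92)
2478 - f = 2478 - 1*(-92) = 2478 + 92 = 2570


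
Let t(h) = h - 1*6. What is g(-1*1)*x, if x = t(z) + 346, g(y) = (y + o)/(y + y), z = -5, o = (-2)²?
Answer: -1005/2 ≈ -502.50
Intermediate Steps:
o = 4
g(y) = (4 + y)/(2*y) (g(y) = (y + 4)/(y + y) = (4 + y)/((2*y)) = (4 + y)*(1/(2*y)) = (4 + y)/(2*y))
t(h) = -6 + h (t(h) = h - 6 = -6 + h)
x = 335 (x = (-6 - 5) + 346 = -11 + 346 = 335)
g(-1*1)*x = ((4 - 1*1)/(2*((-1*1))))*335 = ((½)*(4 - 1)/(-1))*335 = ((½)*(-1)*3)*335 = -3/2*335 = -1005/2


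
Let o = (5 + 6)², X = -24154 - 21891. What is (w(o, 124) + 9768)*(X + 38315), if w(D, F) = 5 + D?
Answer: -76480620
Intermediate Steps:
X = -46045
o = 121 (o = 11² = 121)
(w(o, 124) + 9768)*(X + 38315) = ((5 + 121) + 9768)*(-46045 + 38315) = (126 + 9768)*(-7730) = 9894*(-7730) = -76480620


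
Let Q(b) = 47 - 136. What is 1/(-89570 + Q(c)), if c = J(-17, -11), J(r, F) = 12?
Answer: -1/89659 ≈ -1.1153e-5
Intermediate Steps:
c = 12
Q(b) = -89
1/(-89570 + Q(c)) = 1/(-89570 - 89) = 1/(-89659) = -1/89659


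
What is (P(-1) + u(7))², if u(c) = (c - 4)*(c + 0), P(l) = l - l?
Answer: 441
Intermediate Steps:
P(l) = 0
u(c) = c*(-4 + c) (u(c) = (-4 + c)*c = c*(-4 + c))
(P(-1) + u(7))² = (0 + 7*(-4 + 7))² = (0 + 7*3)² = (0 + 21)² = 21² = 441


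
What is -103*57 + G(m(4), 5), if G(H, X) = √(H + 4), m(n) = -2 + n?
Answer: -5871 + √6 ≈ -5868.5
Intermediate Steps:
G(H, X) = √(4 + H)
-103*57 + G(m(4), 5) = -103*57 + √(4 + (-2 + 4)) = -5871 + √(4 + 2) = -5871 + √6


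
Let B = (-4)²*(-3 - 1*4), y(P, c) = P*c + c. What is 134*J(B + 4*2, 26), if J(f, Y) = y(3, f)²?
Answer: 23189504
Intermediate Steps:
y(P, c) = c + P*c
B = -112 (B = 16*(-3 - 4) = 16*(-7) = -112)
J(f, Y) = 16*f² (J(f, Y) = (f*(1 + 3))² = (f*4)² = (4*f)² = 16*f²)
134*J(B + 4*2, 26) = 134*(16*(-112 + 4*2)²) = 134*(16*(-112 + 8)²) = 134*(16*(-104)²) = 134*(16*10816) = 134*173056 = 23189504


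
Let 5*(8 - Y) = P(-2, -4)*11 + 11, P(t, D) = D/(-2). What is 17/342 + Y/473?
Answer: 42599/808830 ≈ 0.052667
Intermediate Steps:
P(t, D) = -D/2 (P(t, D) = D*(-½) = -D/2)
Y = 7/5 (Y = 8 - (-½*(-4)*11 + 11)/5 = 8 - (2*11 + 11)/5 = 8 - (22 + 11)/5 = 8 - ⅕*33 = 8 - 33/5 = 7/5 ≈ 1.4000)
17/342 + Y/473 = 17/342 + (7/5)/473 = 17*(1/342) + (7/5)*(1/473) = 17/342 + 7/2365 = 42599/808830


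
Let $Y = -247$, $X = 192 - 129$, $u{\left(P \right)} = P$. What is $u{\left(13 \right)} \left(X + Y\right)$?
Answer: $-2392$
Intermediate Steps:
$X = 63$ ($X = 192 - 129 = 63$)
$u{\left(13 \right)} \left(X + Y\right) = 13 \left(63 - 247\right) = 13 \left(-184\right) = -2392$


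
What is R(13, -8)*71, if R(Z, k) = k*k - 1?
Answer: 4473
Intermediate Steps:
R(Z, k) = -1 + k² (R(Z, k) = k² - 1 = -1 + k²)
R(13, -8)*71 = (-1 + (-8)²)*71 = (-1 + 64)*71 = 63*71 = 4473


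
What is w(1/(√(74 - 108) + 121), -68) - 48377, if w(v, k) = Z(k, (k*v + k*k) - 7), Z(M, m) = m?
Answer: 4*(-10940*√34 + 1323757*I)/(√34 - 121*I) ≈ -43761.0 + 0.02702*I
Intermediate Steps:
w(v, k) = -7 + k² + k*v (w(v, k) = (k*v + k*k) - 7 = (k*v + k²) - 7 = (k² + k*v) - 7 = -7 + k² + k*v)
w(1/(√(74 - 108) + 121), -68) - 48377 = (-7 + (-68)² - 68/(√(74 - 108) + 121)) - 48377 = (-7 + 4624 - 68/(√(-34) + 121)) - 48377 = (-7 + 4624 - 68/(I*√34 + 121)) - 48377 = (-7 + 4624 - 68/(121 + I*√34)) - 48377 = (4617 - 68/(121 + I*√34)) - 48377 = -43760 - 68/(121 + I*√34)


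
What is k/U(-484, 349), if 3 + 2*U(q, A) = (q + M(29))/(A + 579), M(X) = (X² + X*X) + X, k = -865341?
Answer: 178452544/173 ≈ 1.0315e+6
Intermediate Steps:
M(X) = X + 2*X² (M(X) = (X² + X²) + X = 2*X² + X = X + 2*X²)
U(q, A) = -3/2 + (1711 + q)/(2*(579 + A)) (U(q, A) = -3/2 + ((q + 29*(1 + 2*29))/(A + 579))/2 = -3/2 + ((q + 29*(1 + 58))/(579 + A))/2 = -3/2 + ((q + 29*59)/(579 + A))/2 = -3/2 + ((q + 1711)/(579 + A))/2 = -3/2 + ((1711 + q)/(579 + A))/2 = -3/2 + (1711 + q)/(2*(579 + A)))
k/U(-484, 349) = -865341*2*(579 + 349)/(-26 - 484 - 3*349) = -865341*1856/(-26 - 484 - 1047) = -865341/((½)*(1/928)*(-1557)) = -865341/(-1557/1856) = -865341*(-1856/1557) = 178452544/173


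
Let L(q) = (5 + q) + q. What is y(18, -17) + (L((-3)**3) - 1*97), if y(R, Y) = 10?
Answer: -136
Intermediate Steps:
L(q) = 5 + 2*q
y(18, -17) + (L((-3)**3) - 1*97) = 10 + ((5 + 2*(-3)**3) - 1*97) = 10 + ((5 + 2*(-27)) - 97) = 10 + ((5 - 54) - 97) = 10 + (-49 - 97) = 10 - 146 = -136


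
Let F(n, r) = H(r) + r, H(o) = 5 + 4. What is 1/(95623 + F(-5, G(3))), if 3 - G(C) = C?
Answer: 1/95632 ≈ 1.0457e-5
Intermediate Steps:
G(C) = 3 - C
H(o) = 9
F(n, r) = 9 + r
1/(95623 + F(-5, G(3))) = 1/(95623 + (9 + (3 - 1*3))) = 1/(95623 + (9 + (3 - 3))) = 1/(95623 + (9 + 0)) = 1/(95623 + 9) = 1/95632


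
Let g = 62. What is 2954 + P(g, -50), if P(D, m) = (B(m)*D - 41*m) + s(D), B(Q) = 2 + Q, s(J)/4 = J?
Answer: 2276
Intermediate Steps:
s(J) = 4*J
P(D, m) = -41*m + 4*D + D*(2 + m) (P(D, m) = ((2 + m)*D - 41*m) + 4*D = (D*(2 + m) - 41*m) + 4*D = (-41*m + D*(2 + m)) + 4*D = -41*m + 4*D + D*(2 + m))
2954 + P(g, -50) = 2954 + (-41*(-50) + 6*62 + 62*(-50)) = 2954 + (2050 + 372 - 3100) = 2954 - 678 = 2276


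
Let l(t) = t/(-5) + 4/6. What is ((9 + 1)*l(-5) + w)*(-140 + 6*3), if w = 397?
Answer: -151402/3 ≈ -50467.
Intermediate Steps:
l(t) = ⅔ - t/5 (l(t) = t*(-⅕) + 4*(⅙) = -t/5 + ⅔ = ⅔ - t/5)
((9 + 1)*l(-5) + w)*(-140 + 6*3) = ((9 + 1)*(⅔ - ⅕*(-5)) + 397)*(-140 + 6*3) = (10*(⅔ + 1) + 397)*(-140 + 18) = (10*(5/3) + 397)*(-122) = (50/3 + 397)*(-122) = (1241/3)*(-122) = -151402/3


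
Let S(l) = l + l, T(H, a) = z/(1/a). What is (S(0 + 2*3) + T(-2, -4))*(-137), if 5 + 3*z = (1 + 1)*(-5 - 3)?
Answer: -5480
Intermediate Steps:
z = -7 (z = -5/3 + ((1 + 1)*(-5 - 3))/3 = -5/3 + (2*(-8))/3 = -5/3 + (⅓)*(-16) = -5/3 - 16/3 = -7)
T(H, a) = -7*a
S(l) = 2*l
(S(0 + 2*3) + T(-2, -4))*(-137) = (2*(0 + 2*3) - 7*(-4))*(-137) = (2*(0 + 6) + 28)*(-137) = (2*6 + 28)*(-137) = (12 + 28)*(-137) = 40*(-137) = -5480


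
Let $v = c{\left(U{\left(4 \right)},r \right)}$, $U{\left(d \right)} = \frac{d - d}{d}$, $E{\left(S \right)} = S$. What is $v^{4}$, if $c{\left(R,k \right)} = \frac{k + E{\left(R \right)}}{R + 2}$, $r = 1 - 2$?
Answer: $\frac{1}{16} \approx 0.0625$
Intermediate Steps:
$r = -1$
$U{\left(d \right)} = 0$ ($U{\left(d \right)} = \frac{0}{d} = 0$)
$c{\left(R,k \right)} = \frac{R + k}{2 + R}$ ($c{\left(R,k \right)} = \frac{k + R}{R + 2} = \frac{R + k}{2 + R}$)
$v = - \frac{1}{2}$ ($v = \frac{0 - 1}{2 + 0} = \frac{1}{2} \left(-1\right) = - \frac{1}{2} \approx -0.5$)
$v^{4} = \left(- \frac{1}{2}\right)^{4} = \frac{1}{16}$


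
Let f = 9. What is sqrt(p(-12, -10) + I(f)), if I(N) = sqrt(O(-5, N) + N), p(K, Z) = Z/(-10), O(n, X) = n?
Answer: sqrt(3) ≈ 1.7320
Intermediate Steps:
p(K, Z) = -Z/10 (p(K, Z) = Z*(-1/10) = -Z/10)
I(N) = sqrt(-5 + N)
sqrt(p(-12, -10) + I(f)) = sqrt(-1/10*(-10) + sqrt(-5 + 9)) = sqrt(1 + sqrt(4)) = sqrt(1 + 2) = sqrt(3)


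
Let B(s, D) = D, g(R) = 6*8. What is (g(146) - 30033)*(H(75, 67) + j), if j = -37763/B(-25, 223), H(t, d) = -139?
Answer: 2061768600/223 ≈ 9.2456e+6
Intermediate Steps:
g(R) = 48
j = -37763/223 ≈ -169.34
(g(146) - 30033)*(H(75, 67) + j) = (48 - 30033)*(-139 - 37763/223) = -29985*(-68760/223) = 2061768600/223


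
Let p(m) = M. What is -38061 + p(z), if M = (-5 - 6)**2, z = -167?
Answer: -37940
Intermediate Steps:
M = 121 (M = (-11)**2 = 121)
p(m) = 121
-38061 + p(z) = -38061 + 121 = -37940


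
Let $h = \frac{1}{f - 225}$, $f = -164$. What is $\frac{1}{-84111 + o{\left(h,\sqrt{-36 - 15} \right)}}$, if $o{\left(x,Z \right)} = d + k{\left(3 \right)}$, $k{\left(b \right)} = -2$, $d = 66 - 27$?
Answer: $- \frac{1}{84074} \approx -1.1894 \cdot 10^{-5}$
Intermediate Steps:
$d = 39$ ($d = 66 - 27 = 39$)
$h = - \frac{1}{389}$ ($h = \frac{1}{-164 - 225} = \frac{1}{-389} = - \frac{1}{389} \approx -0.0025707$)
$o{\left(x,Z \right)} = 37$ ($o{\left(x,Z \right)} = 39 - 2 = 37$)
$\frac{1}{-84111 + o{\left(h,\sqrt{-36 - 15} \right)}} = \frac{1}{-84111 + 37} = \frac{1}{-84074} = - \frac{1}{84074}$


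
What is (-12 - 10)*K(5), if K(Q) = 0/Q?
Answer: 0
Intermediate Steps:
K(Q) = 0
(-12 - 10)*K(5) = (-12 - 10)*0 = -22*0 = 0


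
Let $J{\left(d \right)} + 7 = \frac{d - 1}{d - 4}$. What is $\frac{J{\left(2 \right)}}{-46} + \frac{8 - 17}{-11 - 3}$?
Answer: $\frac{519}{644} \approx 0.8059$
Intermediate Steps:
$J{\left(d \right)} = -7 + \frac{-1 + d}{-4 + d}$ ($J{\left(d \right)} = -7 + \frac{d - 1}{d - 4} = -7 + \frac{-1 + d}{-4 + d}$)
$\frac{J{\left(2 \right)}}{-46} + \frac{8 - 17}{-11 - 3} = \frac{3 \frac{1}{-4 + 2} \left(9 - 4\right)}{-46} + \frac{8 - 17}{-11 - 3} = \frac{3 \left(9 - 4\right)}{-2} \left(- \frac{1}{46}\right) - \frac{9}{-14} = 3 \left(- \frac{1}{2}\right) 5 \left(- \frac{1}{46}\right) - - \frac{9}{14} = \left(- \frac{15}{2}\right) \left(- \frac{1}{46}\right) + \frac{9}{14} = \frac{15}{92} + \frac{9}{14} = \frac{519}{644}$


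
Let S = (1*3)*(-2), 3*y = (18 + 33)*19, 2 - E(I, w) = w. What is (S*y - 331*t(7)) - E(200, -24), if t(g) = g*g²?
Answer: -115497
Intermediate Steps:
t(g) = g³
E(I, w) = 2 - w
y = 323 (y = ((18 + 33)*19)/3 = (51*19)/3 = (⅓)*969 = 323)
S = -6 (S = 3*(-2) = -6)
(S*y - 331*t(7)) - E(200, -24) = (-6*323 - 331*7³) - (2 - 1*(-24)) = (-1938 - 331*343) - (2 + 24) = (-1938 - 1*113533) - 1*26 = (-1938 - 113533) - 26 = -115471 - 26 = -115497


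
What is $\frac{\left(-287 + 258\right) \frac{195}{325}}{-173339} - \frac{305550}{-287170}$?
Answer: $\frac{26484364104}{24888880315} \approx 1.0641$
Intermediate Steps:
$\frac{\left(-287 + 258\right) \frac{195}{325}}{-173339} - \frac{305550}{-287170} = - 29 \cdot 195 \cdot \frac{1}{325} \left(- \frac{1}{173339}\right) - - \frac{30555}{28717} = \left(-29\right) \frac{3}{5} \left(- \frac{1}{173339}\right) + \frac{30555}{28717} = \left(- \frac{87}{5}\right) \left(- \frac{1}{173339}\right) + \frac{30555}{28717} = \frac{87}{866695} + \frac{30555}{28717} = \frac{26484364104}{24888880315}$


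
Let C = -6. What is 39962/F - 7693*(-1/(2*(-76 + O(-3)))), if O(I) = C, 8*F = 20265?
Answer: -103468501/3323460 ≈ -31.133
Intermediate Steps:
F = 20265/8 (F = (⅛)*20265 = 20265/8 ≈ 2533.1)
O(I) = -6
39962/F - 7693*(-1/(2*(-76 + O(-3)))) = 39962/(20265/8) - 7693*(-1/(2*(-76 - 6))) = 39962*(8/20265) - 7693/((-2*(-82))) = 319696/20265 - 7693/164 = -103468501/3323460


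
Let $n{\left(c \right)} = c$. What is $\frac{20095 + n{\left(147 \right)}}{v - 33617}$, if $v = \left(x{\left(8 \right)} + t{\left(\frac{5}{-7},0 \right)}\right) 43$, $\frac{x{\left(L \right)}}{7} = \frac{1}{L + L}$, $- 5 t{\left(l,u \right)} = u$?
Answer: $- \frac{323872}{537571} \approx -0.60247$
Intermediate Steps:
$t{\left(l,u \right)} = - \frac{u}{5}$
$x{\left(L \right)} = \frac{7}{2 L}$ ($x{\left(L \right)} = \frac{7}{L + L} = \frac{7}{2 L}$)
$v = \frac{301}{16}$ ($v = \left(\frac{7}{2 \cdot 8} - 0\right) 43 = \left(\frac{7}{2} \cdot \frac{1}{8} + 0\right) 43 = \left(\frac{7}{16} + 0\right) 43 = \frac{7}{16} \cdot 43 = \frac{301}{16} \approx 18.813$)
$\frac{20095 + n{\left(147 \right)}}{v - 33617} = \frac{20095 + 147}{\frac{301}{16} - 33617} = \frac{20242}{- \frac{537571}{16}} = 20242 \left(- \frac{16}{537571}\right) = - \frac{323872}{537571}$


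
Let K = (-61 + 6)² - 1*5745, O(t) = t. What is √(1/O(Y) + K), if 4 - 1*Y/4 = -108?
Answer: I*√8529913/56 ≈ 52.154*I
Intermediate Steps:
Y = 448 (Y = 16 - 4*(-108) = 16 + 432 = 448)
K = -2720 (K = (-55)² - 5745 = 3025 - 5745 = -2720)
√(1/O(Y) + K) = √(1/448 - 2720) = √(-1218559/448) = I*√8529913/56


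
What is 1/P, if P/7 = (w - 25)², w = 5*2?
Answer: 1/1575 ≈ 0.00063492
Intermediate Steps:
w = 10
P = 1575 (P = 7*(10 - 25)² = 7*(-15)² = 7*225 = 1575)
1/P = 1/1575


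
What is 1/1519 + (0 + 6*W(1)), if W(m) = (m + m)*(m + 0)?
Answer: 18229/1519 ≈ 12.001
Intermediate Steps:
W(m) = 2*m**2 (W(m) = (2*m)*m = 2*m**2)
1/1519 + (0 + 6*W(1)) = 1/1519 + (0 + 6*(2*1**2)) = 1/1519 + (0 + 6*(2*1)) = 1/1519 + (0 + 6*2) = 1/1519 + (0 + 12) = 1/1519 + 12 = 18229/1519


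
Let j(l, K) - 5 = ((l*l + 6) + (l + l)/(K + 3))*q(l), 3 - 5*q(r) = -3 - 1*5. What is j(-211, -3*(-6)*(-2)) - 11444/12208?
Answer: 4486055261/45780 ≈ 97992.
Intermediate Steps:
q(r) = 11/5 (q(r) = ⅗ - (-3 - 1*5)/5 = ⅗ - (-3 - 5)/5 = ⅗ - ⅕*(-8) = ⅗ + 8/5 = 11/5)
j(l, K) = 91/5 + 11*l²/5 + 22*l/(5*(3 + K)) (j(l, K) = 5 + ((l*l + 6) + (l + l)/(K + 3))*(11/5) = 5 + ((l² + 6) + (2*l)/(3 + K))*(11/5) = 5 + ((6 + l²) + 2*l/(3 + K))*(11/5) = 5 + (6 + l² + 2*l/(3 + K))*(11/5) = 5 + (66/5 + 11*l²/5 + 22*l/(5*(3 + K))) = 91/5 + 11*l²/5 + 22*l/(5*(3 + K)))
j(-211, -3*(-6)*(-2)) - 11444/12208 = (273 + 22*(-211) + 33*(-211)² + 91*(-3*(-6)*(-2)) + 11*(-3*(-6)*(-2))*(-211)²)/(5*(3 - 3*(-6)*(-2))) - 11444/12208 = (273 - 4642 + 33*44521 + 91*(18*(-2)) + 11*(18*(-2))*44521)/(5*(3 + 18*(-2))) - 11444/12208 = (273 - 4642 + 1469193 + 91*(-36) + 11*(-36)*44521)/(5*(3 - 36)) - 1*2861/3052 = (⅕)*(273 - 4642 + 1469193 - 3276 - 17630316)/(-33) - 2861/3052 = (⅕)*(-1/33)*(-16168768) - 2861/3052 = 1469888/15 - 2861/3052 = 4486055261/45780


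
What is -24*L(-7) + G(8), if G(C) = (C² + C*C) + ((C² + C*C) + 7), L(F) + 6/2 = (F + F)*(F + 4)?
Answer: -673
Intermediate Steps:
L(F) = -3 + 2*F*(4 + F) (L(F) = -3 + (F + F)*(F + 4) = -3 + (2*F)*(4 + F) = -3 + 2*F*(4 + F))
G(C) = 7 + 4*C² (G(C) = (C² + C²) + ((C² + C²) + 7) = 2*C² + (2*C² + 7) = 2*C² + (7 + 2*C²) = 7 + 4*C²)
-24*L(-7) + G(8) = -24*(-3 + 2*(-7)² + 8*(-7)) + (7 + 4*8²) = -24*(-3 + 2*49 - 56) + (7 + 4*64) = -24*(-3 + 98 - 56) + (7 + 256) = -24*39 + 263 = -936 + 263 = -673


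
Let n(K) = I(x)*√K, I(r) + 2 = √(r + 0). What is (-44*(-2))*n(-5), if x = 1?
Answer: -88*I*√5 ≈ -196.77*I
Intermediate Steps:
I(r) = -2 + √r (I(r) = -2 + √(r + 0) = -2 + √r)
n(K) = -√K (n(K) = (-2 + √1)*√K = (-2 + 1)*√K = -√K)
(-44*(-2))*n(-5) = (-44*(-2))*(-√(-5)) = 88*(-I*√5) = -88*I*√5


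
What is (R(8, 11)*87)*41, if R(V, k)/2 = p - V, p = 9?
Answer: 7134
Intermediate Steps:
R(V, k) = 18 - 2*V (R(V, k) = 2*(9 - V) = 18 - 2*V)
(R(8, 11)*87)*41 = ((18 - 2*8)*87)*41 = ((18 - 16)*87)*41 = (2*87)*41 = 174*41 = 7134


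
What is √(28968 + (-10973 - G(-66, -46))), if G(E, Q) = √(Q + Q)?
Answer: √(17995 - 2*I*√23) ≈ 134.15 - 0.0358*I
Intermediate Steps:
G(E, Q) = √2*√Q (G(E, Q) = √(2*Q) = √2*√Q)
√(28968 + (-10973 - G(-66, -46))) = √(28968 + (-10973 - √2*√(-46))) = √(28968 + (-10973 - √2*I*√46)) = √(28968 + (-10973 - 2*I*√23)) = √(17995 - 2*I*√23)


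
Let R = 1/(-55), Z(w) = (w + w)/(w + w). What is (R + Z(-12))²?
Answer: 2916/3025 ≈ 0.96397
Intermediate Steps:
Z(w) = 1 (Z(w) = (2*w)/((2*w)) = (2*w)*(1/(2*w)) = 1)
R = -1/55 ≈ -0.018182
(R + Z(-12))² = (-1/55 + 1)² = (54/55)² = 2916/3025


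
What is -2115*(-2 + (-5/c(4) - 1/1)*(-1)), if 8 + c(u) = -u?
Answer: 11985/4 ≈ 2996.3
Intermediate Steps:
c(u) = -8 - u
-2115*(-2 + (-5/c(4) - 1/1)*(-1)) = -2115*(-2 + (-5/(-8 - 1*4) - 1/1)*(-1)) = -2115*(-2 + (-5/(-8 - 4) - 1*1)*(-1)) = -2115*(-2 + (-5/(-12) - 1)*(-1)) = -2115*(-2 + (-5*(-1/12) - 1)*(-1)) = -2115*(-2 + (5/12 - 1)*(-1)) = -2115*(-2 - 7/12*(-1)) = -2115*(-2 + 7/12) = -2115*(-17/12) = 11985/4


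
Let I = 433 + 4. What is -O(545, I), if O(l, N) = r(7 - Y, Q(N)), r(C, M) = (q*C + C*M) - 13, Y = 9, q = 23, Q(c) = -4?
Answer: 51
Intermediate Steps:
I = 437
r(C, M) = -13 + 23*C + C*M (r(C, M) = (23*C + C*M) - 13 = -13 + 23*C + C*M)
O(l, N) = -51 (O(l, N) = -13 + 23*(7 - 1*9) + (7 - 1*9)*(-4) = -13 + 23*(7 - 9) + (7 - 9)*(-4) = -13 + 23*(-2) - 2*(-4) = -13 - 46 + 8 = -51)
-O(545, I) = -1*(-51) = 51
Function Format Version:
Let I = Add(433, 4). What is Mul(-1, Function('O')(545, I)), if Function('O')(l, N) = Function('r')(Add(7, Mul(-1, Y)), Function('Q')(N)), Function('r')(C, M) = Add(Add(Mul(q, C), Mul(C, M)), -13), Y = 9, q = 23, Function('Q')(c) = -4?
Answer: 51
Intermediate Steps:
I = 437
Function('r')(C, M) = Add(-13, Mul(23, C), Mul(C, M)) (Function('r')(C, M) = Add(Add(Mul(23, C), Mul(C, M)), -13) = Add(-13, Mul(23, C), Mul(C, M)))
Function('O')(l, N) = -51 (Function('O')(l, N) = Add(-13, Mul(23, Add(7, Mul(-1, 9))), Mul(Add(7, Mul(-1, 9)), -4)) = Add(-13, Mul(23, Add(7, -9)), Mul(Add(7, -9), -4)) = Add(-13, Mul(23, -2), Mul(-2, -4)) = Add(-13, -46, 8) = -51)
Mul(-1, Function('O')(545, I)) = Mul(-1, -51) = 51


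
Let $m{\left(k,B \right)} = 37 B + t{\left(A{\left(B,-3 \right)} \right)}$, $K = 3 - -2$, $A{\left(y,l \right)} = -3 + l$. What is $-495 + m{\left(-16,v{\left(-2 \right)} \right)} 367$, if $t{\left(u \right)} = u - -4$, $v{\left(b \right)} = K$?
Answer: $66666$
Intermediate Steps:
$K = 5$ ($K = 3 + 2 = 5$)
$v{\left(b \right)} = 5$
$t{\left(u \right)} = 4 + u$ ($t{\left(u \right)} = u + 4 = 4 + u$)
$m{\left(k,B \right)} = -2 + 37 B$ ($m{\left(k,B \right)} = 37 B + \left(4 - 6\right) = 37 B - 2 = -2 + 37 B$)
$-495 + m{\left(-16,v{\left(-2 \right)} \right)} 367 = -495 + \left(-2 + 37 \cdot 5\right) 367 = -495 + \left(-2 + 185\right) 367 = -495 + 183 \cdot 367 = -495 + 67161 = 66666$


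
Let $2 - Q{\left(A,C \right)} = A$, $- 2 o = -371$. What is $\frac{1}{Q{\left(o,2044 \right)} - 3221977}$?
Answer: $- \frac{2}{6444321} \approx -3.1035 \cdot 10^{-7}$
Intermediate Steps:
$o = \frac{371}{2}$ ($o = \left(- \frac{1}{2}\right) \left(-371\right) = \frac{371}{2} \approx 185.5$)
$Q{\left(A,C \right)} = 2 - A$
$\frac{1}{Q{\left(o,2044 \right)} - 3221977} = \frac{1}{\left(2 - \frac{371}{2}\right) - 3221977} = \frac{1}{- \frac{367}{2} - 3221977} = \frac{1}{- \frac{6444321}{2}} = - \frac{2}{6444321}$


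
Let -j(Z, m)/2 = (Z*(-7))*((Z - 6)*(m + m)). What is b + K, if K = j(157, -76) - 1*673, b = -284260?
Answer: -50733429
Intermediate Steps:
j(Z, m) = 28*Z*m*(-6 + Z) (j(Z, m) = -2*Z*(-7)*(Z - 6)*(m + m) = -2*(-7*Z)*(-6 + Z)*(2*m) = -2*(-7*Z)*2*m*(-6 + Z) = -(-28)*Z*m*(-6 + Z) = 28*Z*m*(-6 + Z))
K = -50449169 (K = 28*157*(-76)*(-6 + 157) - 1*673 = 28*157*(-76)*151 - 673 = -50448496 - 673 = -50449169)
b + K = -284260 - 50449169 = -50733429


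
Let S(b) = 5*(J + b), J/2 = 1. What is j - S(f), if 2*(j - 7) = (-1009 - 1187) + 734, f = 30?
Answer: -884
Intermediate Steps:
J = 2 (J = 2*1 = 2)
S(b) = 10 + 5*b (S(b) = 5*(2 + b) = 10 + 5*b)
j = -724 (j = 7 + ((-1009 - 1187) + 734)/2 = 7 + (-2196 + 734)/2 = 7 + (½)*(-1462) = 7 - 731 = -724)
j - S(f) = -724 - (10 + 5*30) = -724 - (10 + 150) = -724 - 1*160 = -724 - 160 = -884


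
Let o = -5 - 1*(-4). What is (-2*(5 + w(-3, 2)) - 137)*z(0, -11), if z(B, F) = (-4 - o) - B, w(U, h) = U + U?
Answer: 405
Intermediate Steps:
o = -1 (o = -5 + 4 = -1)
w(U, h) = 2*U
z(B, F) = -3 - B (z(B, F) = (-4 - 1*(-1)) - B = (-4 + 1) - B = -3 - B)
(-2*(5 + w(-3, 2)) - 137)*z(0, -11) = (-2*(5 + 2*(-3)) - 137)*(-3 - 1*0) = (-2*(5 - 6) - 137)*(-3 + 0) = (-2*(-1) - 137)*(-3) = (2 - 137)*(-3) = -135*(-3) = 405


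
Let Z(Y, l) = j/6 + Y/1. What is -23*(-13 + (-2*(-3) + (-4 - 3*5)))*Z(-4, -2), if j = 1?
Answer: -6877/3 ≈ -2292.3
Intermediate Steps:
Z(Y, l) = ⅙ + Y (Z(Y, l) = 1/6 + Y/1 = 1*(⅙) + Y*1 = ⅙ + Y)
-23*(-13 + (-2*(-3) + (-4 - 3*5)))*Z(-4, -2) = -23*(-13 + (-2*(-3) + (-4 - 3*5)))*(⅙ - 4) = -23*(-13 + (6 + (-4 - 15)))*(-23)/6 = -23*(-13 + (6 - 19))*(-23)/6 = -23*(-13 - 13)*(-23)/6 = -(-598)*(-23)/6 = -23*299/3 = -6877/3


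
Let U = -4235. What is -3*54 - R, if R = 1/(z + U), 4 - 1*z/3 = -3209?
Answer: -875449/5404 ≈ -162.00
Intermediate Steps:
z = 9639 (z = 12 - 3*(-3209) = 12 + 9627 = 9639)
R = 1/5404 (R = 1/(9639 - 4235) = 1/5404 ≈ 0.00018505)
-3*54 - R = -3*54 - 1*1/5404 = -162 - 1/5404 = -875449/5404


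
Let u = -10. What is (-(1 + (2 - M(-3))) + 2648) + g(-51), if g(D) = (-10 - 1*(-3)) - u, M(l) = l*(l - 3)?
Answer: 2666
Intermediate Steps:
M(l) = l*(-3 + l)
g(D) = 3 (g(D) = (-10 - 1*(-3)) - 1*(-10) = (-10 + 3) + 10 = -7 + 10 = 3)
(-(1 + (2 - M(-3))) + 2648) + g(-51) = (-(1 + (2 - (-3)*(-3 - 3))) + 2648) + 3 = (-(1 + (2 - (-3)*(-6))) + 2648) + 3 = (-(1 + (2 - 1*18)) + 2648) + 3 = (-(1 + (2 - 18)) + 2648) + 3 = (-(1 - 16) + 2648) + 3 = (-1*(-15) + 2648) + 3 = (15 + 2648) + 3 = 2663 + 3 = 2666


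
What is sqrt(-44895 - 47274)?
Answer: 21*I*sqrt(209) ≈ 303.59*I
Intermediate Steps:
sqrt(-44895 - 47274) = sqrt(-92169) = 21*I*sqrt(209)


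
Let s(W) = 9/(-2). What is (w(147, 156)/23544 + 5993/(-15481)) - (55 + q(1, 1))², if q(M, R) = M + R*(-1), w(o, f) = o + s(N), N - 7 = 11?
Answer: -735136667833/242989776 ≈ -3025.4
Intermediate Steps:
N = 18 (N = 7 + 11 = 18)
s(W) = -9/2 (s(W) = 9*(-½) = -9/2)
w(o, f) = -9/2 + o (w(o, f) = o - 9/2 = -9/2 + o)
q(M, R) = M - R
(w(147, 156)/23544 + 5993/(-15481)) - (55 + q(1, 1))² = ((-9/2 + 147)/23544 + 5993/(-15481)) - (55 + (1 - 1*1))² = ((285/2)*(1/23544) + 5993*(-1/15481)) - (55 + (1 - 1))² = (95/15696 - 5993/15481) - (55 + 0)² = -92595433/242989776 - 1*55² = -92595433/242989776 - 1*3025 = -92595433/242989776 - 3025 = -735136667833/242989776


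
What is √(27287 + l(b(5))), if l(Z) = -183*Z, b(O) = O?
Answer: 2*√6593 ≈ 162.39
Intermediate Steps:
√(27287 + l(b(5))) = √(27287 - 183*5) = √(27287 - 915) = √26372 = 2*√6593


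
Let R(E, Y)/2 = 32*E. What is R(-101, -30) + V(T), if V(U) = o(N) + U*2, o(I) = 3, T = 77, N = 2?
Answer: -6307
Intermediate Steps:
R(E, Y) = 64*E (R(E, Y) = 2*(32*E) = 64*E)
V(U) = 3 + 2*U (V(U) = 3 + U*2 = 3 + 2*U)
R(-101, -30) + V(T) = 64*(-101) + (3 + 2*77) = -6464 + (3 + 154) = -6464 + 157 = -6307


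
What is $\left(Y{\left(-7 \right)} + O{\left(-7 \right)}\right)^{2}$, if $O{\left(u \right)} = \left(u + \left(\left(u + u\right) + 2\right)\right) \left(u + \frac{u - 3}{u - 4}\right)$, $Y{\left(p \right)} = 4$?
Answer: $\frac{1734489}{121} \approx 14335.0$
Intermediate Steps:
$O{\left(u \right)} = \left(2 + 3 u\right) \left(u + \frac{-3 + u}{-4 + u}\right)$ ($O{\left(u \right)} = \left(u + \left(2 u + 2\right)\right) \left(u + \frac{-3 + u}{-4 + u}\right) = \left(u + \left(2 + 2 u\right)\right) \left(u + \frac{-3 + u}{-4 + u}\right) = \left(2 + 3 u\right) \left(u + \frac{-3 + u}{-4 + u}\right)$)
$\left(Y{\left(-7 \right)} + O{\left(-7 \right)}\right)^{2} = \left(4 + \frac{-6 - -105 - 7 \left(-7\right)^{2} + 3 \left(-7\right)^{3}}{-4 - 7}\right)^{2} = \left(4 + \frac{-6 + 105 - 343 + 3 \left(-343\right)}{-11}\right)^{2} = \left(4 - \frac{-6 + 105 - 343 - 1029}{11}\right)^{2} = \left(4 - - \frac{1273}{11}\right)^{2} = \left(4 + \frac{1273}{11}\right)^{2} = \left(\frac{1317}{11}\right)^{2} = \frac{1734489}{121}$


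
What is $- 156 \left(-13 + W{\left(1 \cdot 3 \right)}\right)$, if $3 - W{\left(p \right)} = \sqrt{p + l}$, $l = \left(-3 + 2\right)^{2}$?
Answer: $1872$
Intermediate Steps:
$l = 1$ ($l = \left(-1\right)^{2} = 1$)
$W{\left(p \right)} = 3 - \sqrt{1 + p}$ ($W{\left(p \right)} = 3 - \sqrt{p + 1} = 3 - \sqrt{1 + p}$)
$- 156 \left(-13 + W{\left(1 \cdot 3 \right)}\right) = - 156 \left(-13 + \left(3 - \sqrt{1 + 1 \cdot 3}\right)\right) = - 156 \left(-13 + \left(3 - \sqrt{1 + 3}\right)\right) = - 156 \left(-13 + \left(3 - \sqrt{4}\right)\right) = - 156 \left(-13 + \left(3 - 2\right)\right) = - 156 \left(-13 + 1\right) = \left(-156\right) \left(-12\right) = 1872$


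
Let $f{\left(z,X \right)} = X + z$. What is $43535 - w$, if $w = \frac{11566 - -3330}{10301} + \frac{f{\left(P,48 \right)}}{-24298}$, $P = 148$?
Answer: $\frac{5448088109209}{125146849} \approx 43534.0$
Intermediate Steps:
$w = \frac{179962006}{125146849}$ ($w = \frac{11566 - -3330}{10301} + \frac{48 + 148}{-24298} = \left(11566 + 3330\right) \frac{1}{10301} + 196 \left(- \frac{1}{24298}\right) = 14896 \cdot \frac{1}{10301} - \frac{98}{12149} = \frac{14896}{10301} - \frac{98}{12149} = \frac{179962006}{125146849} \approx 1.438$)
$43535 - w = 43535 - \frac{179962006}{125146849} = \frac{5448088109209}{125146849}$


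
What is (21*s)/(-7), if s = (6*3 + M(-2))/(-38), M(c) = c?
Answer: 24/19 ≈ 1.2632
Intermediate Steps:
s = -8/19 (s = (6*3 - 2)/(-38) = (18 - 2)*(-1/38) = 16*(-1/38) = -8/19 ≈ -0.42105)
(21*s)/(-7) = (21*(-8/19))/(-7) = -168/19*(-⅐) = 24/19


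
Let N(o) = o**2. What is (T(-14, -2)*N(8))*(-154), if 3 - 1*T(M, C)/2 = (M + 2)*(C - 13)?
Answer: 3489024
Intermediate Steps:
T(M, C) = 6 - 2*(-13 + C)*(2 + M) (T(M, C) = 6 - 2*(M + 2)*(C - 13) = 6 - 2*(2 + M)*(-13 + C) = 6 - 2*(-13 + C)*(2 + M))
(T(-14, -2)*N(8))*(-154) = ((58 - 4*(-2) + 26*(-14) - 2*(-2)*(-14))*8**2)*(-154) = ((58 + 8 - 364 - 56)*64)*(-154) = -354*64*(-154) = -22656*(-154) = 3489024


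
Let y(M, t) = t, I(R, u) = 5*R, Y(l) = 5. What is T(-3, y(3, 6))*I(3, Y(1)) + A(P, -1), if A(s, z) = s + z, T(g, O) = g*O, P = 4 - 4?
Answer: -271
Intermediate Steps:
P = 0
T(g, O) = O*g
T(-3, y(3, 6))*I(3, Y(1)) + A(P, -1) = (6*(-3))*(5*3) + (0 - 1) = -18*15 - 1 = -270 - 1 = -271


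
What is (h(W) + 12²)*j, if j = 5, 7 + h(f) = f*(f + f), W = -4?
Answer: 845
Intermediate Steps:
h(f) = -7 + 2*f² (h(f) = -7 + f*(f + f) = -7 + f*(2*f) = -7 + 2*f²)
(h(W) + 12²)*j = ((-7 + 2*(-4)²) + 12²)*5 = ((-7 + 2*16) + 144)*5 = ((-7 + 32) + 144)*5 = (25 + 144)*5 = 169*5 = 845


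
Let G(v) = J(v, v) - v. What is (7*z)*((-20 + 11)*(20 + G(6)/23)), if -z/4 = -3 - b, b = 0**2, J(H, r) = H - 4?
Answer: -344736/23 ≈ -14989.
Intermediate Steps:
J(H, r) = -4 + H
b = 0
G(v) = -4 (G(v) = (-4 + v) - v = -4)
z = 12 (z = -4*(-3 - 1*0) = -4*(-3 + 0) = -4*(-3) = 12)
(7*z)*((-20 + 11)*(20 + G(6)/23)) = (7*12)*((-20 + 11)*(20 - 4/23)) = 84*(-9*(20 - 4*1/23)) = 84*(-9*(20 - 4/23)) = 84*(-9*456/23) = 84*(-4104/23) = -344736/23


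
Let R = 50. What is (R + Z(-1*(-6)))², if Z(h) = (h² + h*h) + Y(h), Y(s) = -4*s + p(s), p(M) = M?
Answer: 10816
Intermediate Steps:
Y(s) = -3*s (Y(s) = -4*s + s = -3*s)
Z(h) = -3*h + 2*h² (Z(h) = (h² + h*h) - 3*h = (h² + h²) - 3*h = 2*h² - 3*h = -3*h + 2*h²)
(R + Z(-1*(-6)))² = (50 + (-1*(-6))*(-3 + 2*(-1*(-6))))² = (50 + 6*(-3 + 2*6))² = (50 + 6*(-3 + 12))² = (50 + 6*9)² = (50 + 54)² = 104² = 10816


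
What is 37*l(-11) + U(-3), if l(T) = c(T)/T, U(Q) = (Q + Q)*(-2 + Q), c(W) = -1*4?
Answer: 478/11 ≈ 43.455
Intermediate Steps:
c(W) = -4
U(Q) = 2*Q*(-2 + Q) (U(Q) = (2*Q)*(-2 + Q) = 2*Q*(-2 + Q))
l(T) = -4/T
37*l(-11) + U(-3) = 37*(-4/(-11)) + 2*(-3)*(-2 - 3) = 37*(-4*(-1/11)) + 2*(-3)*(-5) = 37*(4/11) + 30 = 148/11 + 30 = 478/11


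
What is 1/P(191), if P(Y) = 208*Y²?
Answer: 1/7588048 ≈ 1.3179e-7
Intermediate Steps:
1/P(191) = 1/(208*191²) = 1/(208*36481) = 1/7588048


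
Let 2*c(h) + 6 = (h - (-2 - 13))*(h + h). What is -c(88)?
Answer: -9061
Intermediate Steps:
c(h) = -3 + h*(15 + h) (c(h) = -3 + ((h - (-2 - 13))*(h + h))/2 = -3 + ((h - 1*(-15))*(2*h))/2 = -3 + ((h + 15)*(2*h))/2 = -3 + ((15 + h)*(2*h))/2 = -3 + (2*h*(15 + h))/2 = -3 + h*(15 + h))
-c(88) = -(-3 + 88² + 15*88) = -(-3 + 7744 + 1320) = -1*9061 = -9061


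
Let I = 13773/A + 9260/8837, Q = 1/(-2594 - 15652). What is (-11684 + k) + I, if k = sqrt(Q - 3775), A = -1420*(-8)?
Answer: -1172710225279/100388320 + I*sqrt(1256759866146)/18246 ≈ -11682.0 + 61.441*I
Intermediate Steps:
Q = -1/18246 (Q = 1/(-18246) = -1/18246 ≈ -5.4807e-5)
A = 11360
k = I*sqrt(1256759866146)/18246 (k = sqrt(-1/18246 - 3775) = sqrt(-68878651/18246) = I*sqrt(1256759866146)/18246 ≈ 61.441*I)
I = 226905601/100388320 (I = 13773/11360 + 9260/8837 = 226905601/100388320 ≈ 2.2603)
(-11684 + k) + I = (-11684 + I*sqrt(1256759866146)/18246) + 226905601/100388320 = -1172710225279/100388320 + I*sqrt(1256759866146)/18246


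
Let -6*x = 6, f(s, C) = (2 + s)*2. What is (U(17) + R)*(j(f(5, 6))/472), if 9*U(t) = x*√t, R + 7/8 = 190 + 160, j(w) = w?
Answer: 19551/1888 - 7*√17/2124 ≈ 10.342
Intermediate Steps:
f(s, C) = 4 + 2*s
x = -1 (x = -⅙*6 = -1)
R = 2793/8 (R = -7/8 + (190 + 160) = -7/8 + 350 = 2793/8 ≈ 349.13)
U(t) = -√t/9 (U(t) = (-√t)/9 = -√t/9)
(U(17) + R)*(j(f(5, 6))/472) = (-√17/9 + 2793/8)*((4 + 2*5)/472) = (2793/8 - √17/9)*((4 + 10)*(1/472)) = (2793/8 - √17/9)*(14*(1/472)) = (2793/8 - √17/9)*(7/236) = 19551/1888 - 7*√17/2124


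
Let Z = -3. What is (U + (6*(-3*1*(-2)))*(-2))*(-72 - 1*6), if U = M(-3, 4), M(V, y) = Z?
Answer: 5850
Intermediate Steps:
M(V, y) = -3
U = -3
(U + (6*(-3*1*(-2)))*(-2))*(-72 - 1*6) = (-3 + (6*(-3*1*(-2)))*(-2))*(-72 - 1*6) = (-3 + (6*(-3*(-2)))*(-2))*(-72 - 6) = (-3 + (6*6)*(-2))*(-78) = (-3 + 36*(-2))*(-78) = (-3 - 72)*(-78) = -75*(-78) = 5850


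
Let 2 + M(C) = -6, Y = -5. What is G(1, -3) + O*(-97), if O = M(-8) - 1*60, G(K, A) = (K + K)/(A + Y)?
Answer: 26383/4 ≈ 6595.8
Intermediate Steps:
G(K, A) = 2*K/(-5 + A) (G(K, A) = (K + K)/(A - 5) = (2*K)/(-5 + A) = 2*K/(-5 + A))
M(C) = -8 (M(C) = -2 - 6 = -8)
O = -68 (O = -8 - 1*60 = -8 - 60 = -68)
G(1, -3) + O*(-97) = 2*1/(-5 - 3) - 68*(-97) = 2*1/(-8) + 6596 = 2*1*(-⅛) + 6596 = -¼ + 6596 = 26383/4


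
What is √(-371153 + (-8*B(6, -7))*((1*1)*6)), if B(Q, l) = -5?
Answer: I*√370913 ≈ 609.03*I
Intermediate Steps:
√(-371153 + (-8*B(6, -7))*((1*1)*6)) = √(-371153 + (-8*(-5))*((1*1)*6)) = √(-371153 + 40*(1*6)) = √(-371153 + 40*6) = √(-371153 + 240) = √(-370913) = I*√370913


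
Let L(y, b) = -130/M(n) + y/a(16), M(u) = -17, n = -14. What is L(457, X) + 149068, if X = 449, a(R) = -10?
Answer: 25335091/170 ≈ 1.4903e+5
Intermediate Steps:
L(y, b) = 130/17 - y/10 (L(y, b) = -130/(-17) + y/(-10) = -130*(-1/17) + y*(-1/10) = 130/17 - y/10)
L(457, X) + 149068 = (130/17 - 1/10*457) + 149068 = (130/17 - 457/10) + 149068 = -6469/170 + 149068 = 25335091/170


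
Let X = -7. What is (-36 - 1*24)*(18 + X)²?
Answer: -7260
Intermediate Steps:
(-36 - 1*24)*(18 + X)² = (-36 - 1*24)*(18 - 7)² = (-36 - 24)*11² = -60*121 = -7260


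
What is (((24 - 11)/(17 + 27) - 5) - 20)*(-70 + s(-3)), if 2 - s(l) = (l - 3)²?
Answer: 28262/11 ≈ 2569.3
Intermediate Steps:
s(l) = 2 - (-3 + l)² (s(l) = 2 - (l - 3)² = 2 - (-3 + l)²)
(((24 - 11)/(17 + 27) - 5) - 20)*(-70 + s(-3)) = (((24 - 11)/(17 + 27) - 5) - 20)*(-70 + (2 - (-3 - 3)²)) = ((13/44 - 5) - 20)*(-70 + (2 - 1*(-6)²)) = ((13*(1/44) - 5) - 20)*(-70 + (2 - 1*36)) = ((13/44 - 5) - 20)*(-70 + (2 - 36)) = (-207/44 - 20)*(-70 - 34) = -1087/44*(-104) = 28262/11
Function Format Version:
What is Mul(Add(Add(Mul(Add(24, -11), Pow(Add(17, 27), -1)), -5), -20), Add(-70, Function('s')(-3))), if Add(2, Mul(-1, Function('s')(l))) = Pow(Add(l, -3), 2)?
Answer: Rational(28262, 11) ≈ 2569.3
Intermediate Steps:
Function('s')(l) = Add(2, Mul(-1, Pow(Add(-3, l), 2))) (Function('s')(l) = Add(2, Mul(-1, Pow(Add(l, -3), 2))) = Add(2, Mul(-1, Pow(Add(-3, l), 2))))
Mul(Add(Add(Mul(Add(24, -11), Pow(Add(17, 27), -1)), -5), -20), Add(-70, Function('s')(-3))) = Mul(Add(Add(Mul(Add(24, -11), Pow(Add(17, 27), -1)), -5), -20), Add(-70, Add(2, Mul(-1, Pow(Add(-3, -3), 2))))) = Mul(Add(Add(Mul(13, Pow(44, -1)), -5), -20), Add(-70, Add(2, Mul(-1, Pow(-6, 2))))) = Mul(Add(Add(Mul(13, Rational(1, 44)), -5), -20), Add(-70, Add(2, Mul(-1, 36)))) = Mul(Add(Add(Rational(13, 44), -5), -20), Add(-70, Add(2, -36))) = Mul(Add(Rational(-207, 44), -20), Add(-70, -34)) = Mul(Rational(-1087, 44), -104) = Rational(28262, 11)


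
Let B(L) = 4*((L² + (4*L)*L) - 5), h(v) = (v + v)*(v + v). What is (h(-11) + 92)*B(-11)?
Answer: 1382400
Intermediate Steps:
h(v) = 4*v² (h(v) = (2*v)*(2*v) = 4*v²)
B(L) = -20 + 20*L² (B(L) = 4*((L² + 4*L²) - 5) = 4*(5*L² - 5) = 4*(-5 + 5*L²) = -20 + 20*L²)
(h(-11) + 92)*B(-11) = (4*(-11)² + 92)*(-20 + 20*(-11)²) = (4*121 + 92)*(-20 + 20*121) = (484 + 92)*(-20 + 2420) = 576*2400 = 1382400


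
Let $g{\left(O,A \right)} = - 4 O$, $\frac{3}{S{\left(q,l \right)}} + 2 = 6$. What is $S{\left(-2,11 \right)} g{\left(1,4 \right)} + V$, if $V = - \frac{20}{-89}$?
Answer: $- \frac{247}{89} \approx -2.7753$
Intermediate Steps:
$V = \frac{20}{89}$ ($V = \left(-20\right) \left(- \frac{1}{89}\right) = \frac{20}{89} \approx 0.22472$)
$S{\left(q,l \right)} = \frac{3}{4}$ ($S{\left(q,l \right)} = \frac{3}{-2 + 6} = \frac{3}{4}$)
$S{\left(-2,11 \right)} g{\left(1,4 \right)} + V = \frac{3 \left(\left(-4\right) 1\right)}{4} + \frac{20}{89} = \frac{3}{4} \left(-4\right) + \frac{20}{89} = -3 + \frac{20}{89} = - \frac{247}{89}$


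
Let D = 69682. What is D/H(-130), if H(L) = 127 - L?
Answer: 69682/257 ≈ 271.14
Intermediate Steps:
D/H(-130) = 69682/(127 - 1*(-130)) = 69682/(127 + 130) = 69682/257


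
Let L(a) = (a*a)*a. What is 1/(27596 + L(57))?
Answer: 1/212789 ≈ 4.6995e-6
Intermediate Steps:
L(a) = a³ (L(a) = a²*a = a³)
1/(27596 + L(57)) = 1/(27596 + 57³) = 1/(27596 + 185193) = 1/212789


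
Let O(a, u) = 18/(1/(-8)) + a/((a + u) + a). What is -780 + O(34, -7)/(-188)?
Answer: -4468145/5734 ≈ -779.24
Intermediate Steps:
O(a, u) = -144 + a/(u + 2*a) (O(a, u) = 18/(-⅛) + a/(u + 2*a) = 18*(-8) + a/(u + 2*a) = -144 + a/(u + 2*a))
-780 + O(34, -7)/(-188) = -780 + ((-287*34 - 144*(-7))/(-7 + 2*34))/(-188) = -780 + ((-9758 + 1008)/(-7 + 68))*(-1/188) = -780 + (-8750/61)*(-1/188) = -780 + ((1/61)*(-8750))*(-1/188) = -780 - 8750/61*(-1/188) = -780 + 4375/5734 = -4468145/5734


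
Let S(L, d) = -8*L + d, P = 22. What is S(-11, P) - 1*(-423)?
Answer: 533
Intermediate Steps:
S(L, d) = d - 8*L
S(-11, P) - 1*(-423) = (22 - 8*(-11)) - 1*(-423) = (22 + 88) + 423 = 110 + 423 = 533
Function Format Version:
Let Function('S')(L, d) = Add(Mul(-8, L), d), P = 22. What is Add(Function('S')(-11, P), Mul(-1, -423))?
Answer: 533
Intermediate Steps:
Function('S')(L, d) = Add(d, Mul(-8, L))
Add(Function('S')(-11, P), Mul(-1, -423)) = Add(Add(22, Mul(-8, -11)), Mul(-1, -423)) = Add(Add(22, 88), 423) = Add(110, 423) = 533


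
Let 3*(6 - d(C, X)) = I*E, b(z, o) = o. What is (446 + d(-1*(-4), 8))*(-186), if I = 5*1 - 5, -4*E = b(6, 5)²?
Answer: -84072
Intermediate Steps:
E = -25/4 (E = -¼*5² = -¼*25 = -25/4 ≈ -6.2500)
I = 0 (I = 5 - 5 = 0)
d(C, X) = 6 (d(C, X) = 6 - 0*(-25)/4 = 6 - ⅓*0 = 6 + 0 = 6)
(446 + d(-1*(-4), 8))*(-186) = (446 + 6)*(-186) = 452*(-186) = -84072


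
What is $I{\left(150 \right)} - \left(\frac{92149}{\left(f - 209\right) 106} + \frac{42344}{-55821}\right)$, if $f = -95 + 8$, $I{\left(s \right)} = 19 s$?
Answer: $\frac{4998075568273}{1751439696} \approx 2853.7$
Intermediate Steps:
$f = -87$
$I{\left(150 \right)} - \left(\frac{92149}{\left(f - 209\right) 106} + \frac{42344}{-55821}\right) = 19 \cdot 150 - \left(\frac{92149}{\left(-87 - 209\right) 106} + \frac{42344}{-55821}\right) = 2850 - \left(\frac{92149}{\left(-296\right) 106} + 42344 \left(- \frac{1}{55821}\right)\right) = 2850 - \left(\frac{92149}{-31376} - \frac{42344}{55821}\right) = 2850 - \left(92149 \left(- \frac{1}{31376}\right) - \frac{42344}{55821}\right) = 2850 - \left(- \frac{92149}{31376} - \frac{42344}{55821}\right) = 2850 - - \frac{6472434673}{1751439696} = 2850 + \frac{6472434673}{1751439696} = \frac{4998075568273}{1751439696}$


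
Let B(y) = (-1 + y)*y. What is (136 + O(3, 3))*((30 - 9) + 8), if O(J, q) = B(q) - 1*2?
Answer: 4060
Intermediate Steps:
B(y) = y*(-1 + y)
O(J, q) = -2 + q*(-1 + q) (O(J, q) = q*(-1 + q) - 1*2 = q*(-1 + q) - 2 = -2 + q*(-1 + q))
(136 + O(3, 3))*((30 - 9) + 8) = (136 + (-2 + 3*(-1 + 3)))*((30 - 9) + 8) = (136 + (-2 + 3*2))*(21 + 8) = (136 + (-2 + 6))*29 = (136 + 4)*29 = 140*29 = 4060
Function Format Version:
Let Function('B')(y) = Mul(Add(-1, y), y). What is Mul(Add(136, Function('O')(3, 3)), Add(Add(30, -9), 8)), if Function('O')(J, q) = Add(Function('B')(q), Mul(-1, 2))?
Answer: 4060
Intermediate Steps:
Function('B')(y) = Mul(y, Add(-1, y))
Function('O')(J, q) = Add(-2, Mul(q, Add(-1, q))) (Function('O')(J, q) = Add(Mul(q, Add(-1, q)), Mul(-1, 2)) = Add(Mul(q, Add(-1, q)), -2) = Add(-2, Mul(q, Add(-1, q))))
Mul(Add(136, Function('O')(3, 3)), Add(Add(30, -9), 8)) = Mul(Add(136, Add(-2, Mul(3, Add(-1, 3)))), Add(Add(30, -9), 8)) = Mul(Add(136, Add(-2, Mul(3, 2))), Add(21, 8)) = Mul(Add(136, Add(-2, 6)), 29) = Mul(Add(136, 4), 29) = Mul(140, 29) = 4060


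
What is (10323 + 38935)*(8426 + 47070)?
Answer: 2733621968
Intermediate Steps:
(10323 + 38935)*(8426 + 47070) = 49258*55496 = 2733621968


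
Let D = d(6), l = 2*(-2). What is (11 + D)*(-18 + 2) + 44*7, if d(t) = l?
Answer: 196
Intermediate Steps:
l = -4
d(t) = -4
D = -4
(11 + D)*(-18 + 2) + 44*7 = (11 - 4)*(-18 + 2) + 44*7 = 7*(-16) + 308 = -112 + 308 = 196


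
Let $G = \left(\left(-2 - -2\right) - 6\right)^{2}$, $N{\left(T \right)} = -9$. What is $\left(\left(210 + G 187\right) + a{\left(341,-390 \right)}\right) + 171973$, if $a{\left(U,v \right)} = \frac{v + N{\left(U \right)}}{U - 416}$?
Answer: $\frac{4473008}{25} \approx 1.7892 \cdot 10^{5}$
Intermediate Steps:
$G = 36$ ($G = \left(\left(-2 + 2\right) - 6\right)^{2} = \left(0 - 6\right)^{2} = \left(-6\right)^{2} = 36$)
$a{\left(U,v \right)} = \frac{-9 + v}{-416 + U}$ ($a{\left(U,v \right)} = \frac{v - 9}{U - 416} = \frac{-9 + v}{-416 + U}$)
$\left(\left(210 + G 187\right) + a{\left(341,-390 \right)}\right) + 171973 = \left(\left(210 + 36 \cdot 187\right) + \frac{-9 - 390}{-416 + 341}\right) + 171973 = \left(\left(210 + 6732\right) + \frac{1}{-75} \left(-399\right)\right) + 171973 = \left(6942 - - \frac{133}{25}\right) + 171973 = \left(6942 + \frac{133}{25}\right) + 171973 = \frac{173683}{25} + 171973 = \frac{4473008}{25}$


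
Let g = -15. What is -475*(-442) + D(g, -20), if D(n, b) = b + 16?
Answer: 209946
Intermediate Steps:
D(n, b) = 16 + b
-475*(-442) + D(g, -20) = -475*(-442) + (16 - 20) = 209950 - 4 = 209946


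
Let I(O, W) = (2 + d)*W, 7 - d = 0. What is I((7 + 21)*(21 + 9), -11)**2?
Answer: 9801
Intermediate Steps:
d = 7 (d = 7 - 1*0 = 7 + 0 = 7)
I(O, W) = 9*W (I(O, W) = (2 + 7)*W = 9*W)
I((7 + 21)*(21 + 9), -11)**2 = (9*(-11))**2 = (-99)**2 = 9801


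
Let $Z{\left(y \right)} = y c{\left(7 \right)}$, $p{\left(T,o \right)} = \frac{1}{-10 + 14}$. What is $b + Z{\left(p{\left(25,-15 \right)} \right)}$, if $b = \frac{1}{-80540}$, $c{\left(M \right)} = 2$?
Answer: $\frac{40269}{80540} \approx 0.49999$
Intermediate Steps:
$p{\left(T,o \right)} = \frac{1}{4}$
$Z{\left(y \right)} = 2 y$ ($Z{\left(y \right)} = y 2 = 2 y$)
$b = - \frac{1}{80540} \approx -1.2416 \cdot 10^{-5}$
$b + Z{\left(p{\left(25,-15 \right)} \right)} = - \frac{1}{80540} + 2 \cdot \frac{1}{4} = - \frac{1}{80540} + \frac{1}{2} = \frac{40269}{80540}$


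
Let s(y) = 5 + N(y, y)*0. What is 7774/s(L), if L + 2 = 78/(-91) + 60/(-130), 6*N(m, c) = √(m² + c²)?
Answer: 7774/5 ≈ 1554.8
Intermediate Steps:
N(m, c) = √(c² + m²)/6 (N(m, c) = √(m² + c²)/6 = √(c² + m²)/6)
L = -302/91 (L = -2 + (78/(-91) + 60/(-130)) = -2 + (78*(-1/91) + 60*(-1/130)) = -2 + (-6/7 - 6/13) = -2 - 120/91 = -302/91 ≈ -3.3187)
s(y) = 5 (s(y) = 5 + (√(y² + y²)/6)*0 = 5 + (√(2*y²)/6)*0 = 5 + ((√2*√(y²))/6)*0 = 5 + (√2*√(y²)/6)*0 = 5 + 0 = 5)
7774/s(L) = 7774/5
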